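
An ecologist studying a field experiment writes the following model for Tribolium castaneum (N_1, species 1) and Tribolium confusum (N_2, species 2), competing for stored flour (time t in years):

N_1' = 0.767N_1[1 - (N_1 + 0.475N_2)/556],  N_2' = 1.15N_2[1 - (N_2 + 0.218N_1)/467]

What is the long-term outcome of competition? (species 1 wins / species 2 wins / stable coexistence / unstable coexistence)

Compare the nullcline intercepts: K1/α12 = 556/0.475 = 1170 > K2 = 467; K2/α21 = 467/0.218 = 2140 > K1 = 556.
Since both inequalities hold, each species can invade when rare, so the interior equilibrium is stable.

stable coexistence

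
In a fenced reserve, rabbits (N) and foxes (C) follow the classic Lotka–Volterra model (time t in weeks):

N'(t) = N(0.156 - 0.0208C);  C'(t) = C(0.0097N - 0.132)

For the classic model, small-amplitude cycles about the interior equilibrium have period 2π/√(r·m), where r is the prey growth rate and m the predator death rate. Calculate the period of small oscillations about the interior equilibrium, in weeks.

Here r = 0.156 and m = 0.132, so r·m = 0.0206.
ω = √0.0206 = 0.143 per week, hence T = 2π/ω ≈ 43.8 weeks.

T ≈ 43.8 weeks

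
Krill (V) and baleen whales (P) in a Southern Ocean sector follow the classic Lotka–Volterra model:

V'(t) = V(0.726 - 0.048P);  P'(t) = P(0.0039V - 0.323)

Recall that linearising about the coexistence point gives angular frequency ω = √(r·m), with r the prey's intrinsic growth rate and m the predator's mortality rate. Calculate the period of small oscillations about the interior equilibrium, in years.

Here r = 0.726 and m = 0.323, so r·m = 0.234.
ω = √0.234 = 0.484 per year, hence T = 2π/ω ≈ 13 years.

T ≈ 13 years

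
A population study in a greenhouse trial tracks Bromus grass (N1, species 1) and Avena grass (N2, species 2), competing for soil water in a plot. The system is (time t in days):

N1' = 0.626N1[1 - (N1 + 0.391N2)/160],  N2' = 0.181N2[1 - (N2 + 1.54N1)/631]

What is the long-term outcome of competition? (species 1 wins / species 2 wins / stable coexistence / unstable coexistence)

species 2 excludes species 1

Compare the nullcline intercepts: K1/α12 = 160/0.391 = 409 < K2 = 631; K2/α21 = 631/1.54 = 410 > K1 = 160.
Since the inequalities point opposite ways, species 2 can invade but species 1 cannot.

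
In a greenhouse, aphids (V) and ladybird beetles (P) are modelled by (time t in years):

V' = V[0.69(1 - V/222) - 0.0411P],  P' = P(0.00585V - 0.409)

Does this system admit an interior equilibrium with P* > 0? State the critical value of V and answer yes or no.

The predator equation gives dP/dt > 0 only when V > 0.409/0.00585 = 69.9.
Without the predator, V → K = 222. Since 222 > 69.9, the predator can invade and persist.

Threshold V = 69.9; K > 69.9, so yes, the predator persists.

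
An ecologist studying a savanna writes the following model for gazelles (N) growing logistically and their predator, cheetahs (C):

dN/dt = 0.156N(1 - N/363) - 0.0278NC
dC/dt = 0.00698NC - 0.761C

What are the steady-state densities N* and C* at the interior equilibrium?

From dC/dt = 0 with C > 0: 0.00698N* = 0.761, so N* = 109.
Substitute into dN/dt = 0: 0.156(1 - 109/363) = 0.0278C*.
The bracket is 0.7, giving C* = 0.109/0.0278 = 3.93.

N* ≈ 109, C* ≈ 3.93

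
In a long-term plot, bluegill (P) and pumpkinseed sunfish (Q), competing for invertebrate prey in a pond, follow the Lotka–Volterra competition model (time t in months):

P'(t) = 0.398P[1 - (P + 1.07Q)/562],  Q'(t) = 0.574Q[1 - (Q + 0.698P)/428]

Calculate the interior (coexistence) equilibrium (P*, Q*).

Setting both brackets to zero gives the nullclines P + 1.07Q = 562 and 0.698P + Q = 428.
Substituting Q = 428 - 0.698P into the first: P(1 - 1.07·0.698) = 562 - 1.07·428.
So P* = 104/0.253 = 411, and then Q* = 428 - 0.698·411 = 141.

P* ≈ 411, Q* ≈ 141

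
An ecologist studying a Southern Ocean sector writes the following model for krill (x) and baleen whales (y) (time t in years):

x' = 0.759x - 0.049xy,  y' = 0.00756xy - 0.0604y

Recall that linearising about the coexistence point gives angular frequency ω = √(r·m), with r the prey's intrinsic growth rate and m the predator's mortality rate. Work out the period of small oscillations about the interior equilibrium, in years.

T ≈ 29.3 years

Here r = 0.759 and m = 0.0604, so r·m = 0.0458.
ω = √0.0458 = 0.214 per year, hence T = 2π/ω ≈ 29.3 years.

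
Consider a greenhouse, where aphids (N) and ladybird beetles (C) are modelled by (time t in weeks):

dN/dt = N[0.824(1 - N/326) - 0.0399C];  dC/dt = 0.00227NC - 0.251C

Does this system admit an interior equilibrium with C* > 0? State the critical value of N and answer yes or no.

Threshold N = 111; K > 111, so yes, the predator persists.

The predator equation gives dC/dt > 0 only when N > 0.251/0.00227 = 111.
Without the predator, N → K = 326. Since 326 > 111, the predator can invade and persist.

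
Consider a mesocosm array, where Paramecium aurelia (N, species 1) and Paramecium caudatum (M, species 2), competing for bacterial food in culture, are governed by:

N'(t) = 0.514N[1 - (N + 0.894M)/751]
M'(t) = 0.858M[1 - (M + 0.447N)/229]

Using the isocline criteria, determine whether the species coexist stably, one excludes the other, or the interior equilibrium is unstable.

Compare the nullcline intercepts: K1/α12 = 751/0.894 = 840 > K2 = 229; K2/α21 = 229/0.447 = 512 < K1 = 751.
Since the inequalities point opposite ways, species 1 can invade but species 2 cannot.

species 1 excludes species 2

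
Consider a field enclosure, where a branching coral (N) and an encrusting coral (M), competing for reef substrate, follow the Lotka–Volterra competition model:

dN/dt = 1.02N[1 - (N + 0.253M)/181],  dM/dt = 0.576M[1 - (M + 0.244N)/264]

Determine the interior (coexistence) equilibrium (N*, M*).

Setting both brackets to zero gives the nullclines N + 0.253M = 181 and 0.244N + M = 264.
Substituting M = 264 - 0.244N into the first: N(1 - 0.253·0.244) = 181 - 0.253·264.
So N* = 114/0.938 = 122, and then M* = 264 - 0.244·122 = 234.

N* ≈ 122, M* ≈ 234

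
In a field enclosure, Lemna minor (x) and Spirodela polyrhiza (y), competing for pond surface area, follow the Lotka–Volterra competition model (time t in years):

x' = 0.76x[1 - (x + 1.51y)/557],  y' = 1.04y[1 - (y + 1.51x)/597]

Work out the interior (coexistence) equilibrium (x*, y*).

x* ≈ 269, y* ≈ 191

Setting both brackets to zero gives the nullclines x + 1.51y = 557 and 1.51x + y = 597.
Substituting y = 597 - 1.51x into the first: x(1 - 1.51·1.51) = 557 - 1.51·597.
So x* = -344/-1.28 = 269, and then y* = 597 - 1.51·269 = 191.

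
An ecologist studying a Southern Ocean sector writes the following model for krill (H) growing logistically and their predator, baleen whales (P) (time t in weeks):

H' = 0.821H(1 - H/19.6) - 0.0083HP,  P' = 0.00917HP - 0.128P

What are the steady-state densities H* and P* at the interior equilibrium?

H* ≈ 14, P* ≈ 28.5

From dP/dt = 0 with P > 0: 0.00917H* = 0.128, so H* = 14.
Substitute into dH/dt = 0: 0.821(1 - 14/19.6) = 0.0083P*.
The bracket is 0.288, giving P* = 0.236/0.0083 = 28.5.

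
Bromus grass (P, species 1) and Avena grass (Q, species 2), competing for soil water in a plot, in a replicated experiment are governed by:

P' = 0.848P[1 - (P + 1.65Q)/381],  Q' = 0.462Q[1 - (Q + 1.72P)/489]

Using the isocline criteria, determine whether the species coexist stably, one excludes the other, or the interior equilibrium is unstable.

Compare the nullcline intercepts: K1/α12 = 381/1.65 = 231 < K2 = 489; K2/α21 = 489/1.72 = 284 < K1 = 381.
Since both are reversed, neither can invade when rare; the interior point is a saddle.

unstable coexistence (outcome depends on initial conditions)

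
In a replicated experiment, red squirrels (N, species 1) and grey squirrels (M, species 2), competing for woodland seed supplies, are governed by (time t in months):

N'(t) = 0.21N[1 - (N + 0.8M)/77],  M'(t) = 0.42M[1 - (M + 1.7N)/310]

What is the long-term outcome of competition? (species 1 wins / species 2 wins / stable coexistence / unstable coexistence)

Compare the nullcline intercepts: K1/α12 = 77/0.8 = 96.2 < K2 = 310; K2/α21 = 310/1.7 = 182 > K1 = 77.
Since the inequalities point opposite ways, species 2 can invade but species 1 cannot.

species 2 excludes species 1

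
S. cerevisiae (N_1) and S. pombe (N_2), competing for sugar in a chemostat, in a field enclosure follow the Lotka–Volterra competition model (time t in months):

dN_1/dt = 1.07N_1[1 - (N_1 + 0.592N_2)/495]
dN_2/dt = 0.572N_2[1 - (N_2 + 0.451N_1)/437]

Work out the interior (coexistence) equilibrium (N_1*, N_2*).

N_1* ≈ 322, N_2* ≈ 292

Setting both brackets to zero gives the nullclines N_1 + 0.592N_2 = 495 and 0.451N_1 + N_2 = 437.
Substituting N_2 = 437 - 0.451N_1 into the first: N_1(1 - 0.592·0.451) = 495 - 0.592·437.
So N_1* = 236/0.733 = 322, and then N_2* = 437 - 0.451·322 = 292.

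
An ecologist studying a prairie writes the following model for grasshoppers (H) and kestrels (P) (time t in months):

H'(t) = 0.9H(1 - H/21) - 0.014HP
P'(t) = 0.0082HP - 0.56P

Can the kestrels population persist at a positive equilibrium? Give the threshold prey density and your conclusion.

Threshold H = 68.3; K < 68.3, so no, the predator goes extinct.

The predator equation gives dP/dt > 0 only when H > 0.56/0.0082 = 68.3.
Without the predator, H → K = 21. Since 21 < 68.3, the predator cannot invade.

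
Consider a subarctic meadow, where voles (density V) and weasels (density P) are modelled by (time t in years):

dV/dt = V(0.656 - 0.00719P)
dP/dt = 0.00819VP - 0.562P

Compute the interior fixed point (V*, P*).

V* ≈ 68.6, P* ≈ 91.2

Set dP/dt = 0 with P > 0: 0.00819V - 0.562 = 0, so V* = 0.562/0.00819 = 68.6.
Set dV/dt = 0 with V > 0: 0.656 - 0.00719P = 0, so P* = 0.656/0.00719 = 91.2.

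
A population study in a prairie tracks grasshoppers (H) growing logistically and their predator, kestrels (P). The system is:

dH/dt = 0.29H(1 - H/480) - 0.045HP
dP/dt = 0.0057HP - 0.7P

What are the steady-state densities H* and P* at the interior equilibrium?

H* ≈ 123, P* ≈ 4.8

From dP/dt = 0 with P > 0: 0.0057H* = 0.7, so H* = 123.
Substitute into dH/dt = 0: 0.29(1 - 123/480) = 0.045P*.
The bracket is 0.744, giving P* = 0.216/0.045 = 4.8.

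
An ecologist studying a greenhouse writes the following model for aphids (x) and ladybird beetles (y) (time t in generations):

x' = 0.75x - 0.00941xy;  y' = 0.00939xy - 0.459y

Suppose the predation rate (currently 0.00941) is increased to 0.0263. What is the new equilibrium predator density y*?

At the interior fixed point, setting dx/dt = 0 with x > 0 fixes y* = (prey growth rate)/(xy coefficient) — independent of the other coefficients.
With the change, y* = 0.75/0.0263 = 28.5; it falls from 79.7.

y* ≈ 28.5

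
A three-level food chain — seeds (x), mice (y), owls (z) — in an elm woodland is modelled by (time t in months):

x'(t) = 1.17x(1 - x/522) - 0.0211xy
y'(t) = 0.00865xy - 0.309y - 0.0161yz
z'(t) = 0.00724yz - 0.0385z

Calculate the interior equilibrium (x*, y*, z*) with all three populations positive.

x* ≈ 472, y* ≈ 5.32, z* ≈ 234

From dz/dt = 0: 0.00724y* = 0.0385, so y* = 5.32.
From dx/dt = 0: 1.17(1 - x*/522) = 0.0211·5.32, giving x* = 522·(1 - 0.0959) = 472.
From dy/dt = 0: 0.00865·472 - 0.309 = 0.0161z*, so z* = 3.77/0.0161 = 234.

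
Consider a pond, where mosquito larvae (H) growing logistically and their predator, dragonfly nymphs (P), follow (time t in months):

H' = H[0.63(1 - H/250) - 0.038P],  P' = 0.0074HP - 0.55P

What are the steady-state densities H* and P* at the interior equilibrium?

H* ≈ 74.3, P* ≈ 11.7

From dP/dt = 0 with P > 0: 0.0074H* = 0.55, so H* = 74.3.
Substitute into dH/dt = 0: 0.63(1 - 74.3/250) = 0.038P*.
The bracket is 0.703, giving P* = 0.443/0.038 = 11.7.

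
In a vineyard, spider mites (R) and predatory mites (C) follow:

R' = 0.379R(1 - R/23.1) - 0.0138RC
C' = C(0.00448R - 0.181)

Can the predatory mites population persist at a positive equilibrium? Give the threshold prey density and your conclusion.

Threshold R = 40.4; K < 40.4, so no, the predator goes extinct.

The predator equation gives dC/dt > 0 only when R > 0.181/0.00448 = 40.4.
Without the predator, R → K = 23.1. Since 23.1 < 40.4, the predator cannot invade.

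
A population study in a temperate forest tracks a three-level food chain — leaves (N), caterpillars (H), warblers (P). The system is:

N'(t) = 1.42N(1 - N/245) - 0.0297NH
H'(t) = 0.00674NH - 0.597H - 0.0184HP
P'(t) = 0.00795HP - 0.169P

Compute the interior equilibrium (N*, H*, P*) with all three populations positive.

N* ≈ 136, H* ≈ 21.3, P* ≈ 17.4

From dP/dt = 0: 0.00795H* = 0.169, so H* = 21.3.
From dN/dt = 0: 1.42(1 - N*/245) = 0.0297·21.3, giving N* = 245·(1 - 0.445) = 136.
From dH/dt = 0: 0.00674·136 - 0.597 = 0.0184P*, so P* = 0.32/0.0184 = 17.4.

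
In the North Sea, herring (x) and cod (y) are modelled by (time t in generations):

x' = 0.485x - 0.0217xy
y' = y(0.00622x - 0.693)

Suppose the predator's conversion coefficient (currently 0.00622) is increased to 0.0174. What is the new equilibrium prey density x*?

At the interior fixed point, setting dy/dt = 0 with y > 0 fixes x* = (predator death rate)/(xy coefficient) — independent of the other coefficients.
With the change, x* = 0.693/0.0174 = 39.8; it falls from 111.

x* ≈ 39.8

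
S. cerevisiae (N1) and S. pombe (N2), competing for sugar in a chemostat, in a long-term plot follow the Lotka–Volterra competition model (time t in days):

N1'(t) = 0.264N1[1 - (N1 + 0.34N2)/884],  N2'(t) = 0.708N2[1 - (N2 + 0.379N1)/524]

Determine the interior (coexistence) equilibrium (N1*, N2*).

Setting both brackets to zero gives the nullclines N1 + 0.34N2 = 884 and 0.379N1 + N2 = 524.
Substituting N2 = 524 - 0.379N1 into the first: N1(1 - 0.34·0.379) = 884 - 0.34·524.
So N1* = 706/0.871 = 810, and then N2* = 524 - 0.379·810 = 217.

N1* ≈ 810, N2* ≈ 217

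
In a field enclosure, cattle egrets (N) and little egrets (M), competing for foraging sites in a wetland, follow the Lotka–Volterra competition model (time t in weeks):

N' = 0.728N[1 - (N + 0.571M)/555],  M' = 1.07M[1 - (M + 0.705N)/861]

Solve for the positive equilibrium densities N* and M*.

N* ≈ 106, M* ≈ 786

Setting both brackets to zero gives the nullclines N + 0.571M = 555 and 0.705N + M = 861.
Substituting M = 861 - 0.705N into the first: N(1 - 0.571·0.705) = 555 - 0.571·861.
So N* = 63.4/0.597 = 106, and then M* = 861 - 0.705·106 = 786.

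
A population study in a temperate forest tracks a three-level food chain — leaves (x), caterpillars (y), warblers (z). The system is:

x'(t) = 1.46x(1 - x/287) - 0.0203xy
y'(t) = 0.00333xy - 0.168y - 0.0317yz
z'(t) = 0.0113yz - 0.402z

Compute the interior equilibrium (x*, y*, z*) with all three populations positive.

x* ≈ 145, y* ≈ 35.6, z* ≈ 9.94

From dz/dt = 0: 0.0113y* = 0.402, so y* = 35.6.
From dx/dt = 0: 1.46(1 - x*/287) = 0.0203·35.6, giving x* = 287·(1 - 0.495) = 145.
From dy/dt = 0: 0.00333·145 - 0.168 = 0.0317z*, so z* = 0.315/0.0317 = 9.94.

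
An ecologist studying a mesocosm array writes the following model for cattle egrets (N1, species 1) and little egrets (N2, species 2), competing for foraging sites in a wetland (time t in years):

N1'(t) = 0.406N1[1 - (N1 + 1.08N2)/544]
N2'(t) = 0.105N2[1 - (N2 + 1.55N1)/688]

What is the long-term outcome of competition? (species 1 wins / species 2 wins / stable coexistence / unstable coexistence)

unstable coexistence (outcome depends on initial conditions)

Compare the nullcline intercepts: K1/α12 = 544/1.08 = 504 < K2 = 688; K2/α21 = 688/1.55 = 444 < K1 = 544.
Since both are reversed, neither can invade when rare; the interior point is a saddle.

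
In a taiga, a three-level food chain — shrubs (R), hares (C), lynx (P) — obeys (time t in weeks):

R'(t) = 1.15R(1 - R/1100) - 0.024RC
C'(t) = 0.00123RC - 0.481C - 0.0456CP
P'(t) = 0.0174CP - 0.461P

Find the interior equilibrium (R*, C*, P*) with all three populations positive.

R* ≈ 492, C* ≈ 26.5, P* ≈ 2.72

From dP/dt = 0: 0.0174C* = 0.461, so C* = 26.5.
From dR/dt = 0: 1.15(1 - R*/1100) = 0.024·26.5, giving R* = 1100·(1 - 0.553) = 492.
From dC/dt = 0: 0.00123·492 - 0.481 = 0.0456P*, so P* = 0.124/0.0456 = 2.72.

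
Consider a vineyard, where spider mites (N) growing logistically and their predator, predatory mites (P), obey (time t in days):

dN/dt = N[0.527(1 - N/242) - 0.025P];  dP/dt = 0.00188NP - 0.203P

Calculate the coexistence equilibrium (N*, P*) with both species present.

From dP/dt = 0 with P > 0: 0.00188N* = 0.203, so N* = 108.
Substitute into dN/dt = 0: 0.527(1 - 108/242) = 0.025P*.
The bracket is 0.554, giving P* = 0.292/0.025 = 11.7.

N* ≈ 108, P* ≈ 11.7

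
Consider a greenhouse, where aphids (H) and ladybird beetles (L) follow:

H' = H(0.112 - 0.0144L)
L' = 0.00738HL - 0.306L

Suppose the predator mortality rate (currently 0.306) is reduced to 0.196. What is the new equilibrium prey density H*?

H* ≈ 26.6

At the interior fixed point, setting dL/dt = 0 with L > 0 fixes H* = (predator death rate)/(HL coefficient) — independent of the other coefficients.
With the change, H* = 0.196/0.00738 = 26.6; it falls from 41.5.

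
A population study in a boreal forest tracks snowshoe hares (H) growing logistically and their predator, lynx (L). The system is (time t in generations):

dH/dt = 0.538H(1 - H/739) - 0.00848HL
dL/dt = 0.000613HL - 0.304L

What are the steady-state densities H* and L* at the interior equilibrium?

From dL/dt = 0 with L > 0: 0.000613H* = 0.304, so H* = 496.
Substitute into dH/dt = 0: 0.538(1 - 496/739) = 0.00848L*.
The bracket is 0.329, giving L* = 0.177/0.00848 = 20.9.

H* ≈ 496, L* ≈ 20.9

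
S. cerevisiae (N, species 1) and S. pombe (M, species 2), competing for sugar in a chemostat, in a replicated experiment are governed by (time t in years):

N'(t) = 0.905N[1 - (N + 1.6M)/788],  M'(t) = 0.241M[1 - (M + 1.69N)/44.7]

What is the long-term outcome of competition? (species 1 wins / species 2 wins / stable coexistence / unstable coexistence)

Compare the nullcline intercepts: K1/α12 = 788/1.6 = 492 > K2 = 44.7; K2/α21 = 44.7/1.69 = 26.4 < K1 = 788.
Since the inequalities point opposite ways, species 1 can invade but species 2 cannot.

species 1 excludes species 2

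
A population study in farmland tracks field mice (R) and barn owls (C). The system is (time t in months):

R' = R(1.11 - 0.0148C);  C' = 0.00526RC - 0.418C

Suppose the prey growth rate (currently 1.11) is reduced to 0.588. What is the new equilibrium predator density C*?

At the interior fixed point, setting dR/dt = 0 with R > 0 fixes C* = (prey growth rate)/(RC coefficient) — independent of the other coefficients.
With the change, C* = 0.588/0.0148 = 39.7; it falls from 75.

C* ≈ 39.7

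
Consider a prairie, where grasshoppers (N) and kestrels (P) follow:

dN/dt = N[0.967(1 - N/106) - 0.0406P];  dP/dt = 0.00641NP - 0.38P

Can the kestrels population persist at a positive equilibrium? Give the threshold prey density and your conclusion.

The predator equation gives dP/dt > 0 only when N > 0.38/0.00641 = 59.3.
Without the predator, N → K = 106. Since 106 > 59.3, the predator can invade and persist.

Threshold N = 59.3; K > 59.3, so yes, the predator persists.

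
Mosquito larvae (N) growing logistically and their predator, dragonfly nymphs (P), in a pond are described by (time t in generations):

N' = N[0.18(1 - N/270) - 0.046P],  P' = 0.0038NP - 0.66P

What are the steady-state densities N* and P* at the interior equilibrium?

N* ≈ 174, P* ≈ 1.4

From dP/dt = 0 with P > 0: 0.0038N* = 0.66, so N* = 174.
Substitute into dN/dt = 0: 0.18(1 - 174/270) = 0.046P*.
The bracket is 0.357, giving P* = 0.0642/0.046 = 1.4.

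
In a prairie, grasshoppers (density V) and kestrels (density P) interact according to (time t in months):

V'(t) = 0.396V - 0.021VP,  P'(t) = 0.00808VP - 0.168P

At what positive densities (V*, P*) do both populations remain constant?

V* ≈ 20.8, P* ≈ 18.9

Set dP/dt = 0 with P > 0: 0.00808V - 0.168 = 0, so V* = 0.168/0.00808 = 20.8.
Set dV/dt = 0 with V > 0: 0.396 - 0.021P = 0, so P* = 0.396/0.021 = 18.9.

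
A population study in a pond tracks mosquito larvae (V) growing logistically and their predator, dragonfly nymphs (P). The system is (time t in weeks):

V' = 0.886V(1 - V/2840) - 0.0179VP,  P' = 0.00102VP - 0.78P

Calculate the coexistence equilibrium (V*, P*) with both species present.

From dP/dt = 0 with P > 0: 0.00102V* = 0.78, so V* = 765.
Substitute into dV/dt = 0: 0.886(1 - 765/2840) = 0.0179P*.
The bracket is 0.731, giving P* = 0.647/0.0179 = 36.2.

V* ≈ 765, P* ≈ 36.2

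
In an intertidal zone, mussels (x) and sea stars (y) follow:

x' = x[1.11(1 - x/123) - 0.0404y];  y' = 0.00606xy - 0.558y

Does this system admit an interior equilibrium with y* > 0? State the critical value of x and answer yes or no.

Threshold x = 92.1; K > 92.1, so yes, the predator persists.

The predator equation gives dy/dt > 0 only when x > 0.558/0.00606 = 92.1.
Without the predator, x → K = 123. Since 123 > 92.1, the predator can invade and persist.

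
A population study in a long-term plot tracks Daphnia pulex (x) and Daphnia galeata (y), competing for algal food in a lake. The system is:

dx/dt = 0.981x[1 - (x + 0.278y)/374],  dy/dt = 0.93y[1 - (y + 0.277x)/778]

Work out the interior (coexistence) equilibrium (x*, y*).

x* ≈ 171, y* ≈ 731

Setting both brackets to zero gives the nullclines x + 0.278y = 374 and 0.277x + y = 778.
Substituting y = 778 - 0.277x into the first: x(1 - 0.278·0.277) = 374 - 0.278·778.
So x* = 158/0.923 = 171, and then y* = 778 - 0.277·171 = 731.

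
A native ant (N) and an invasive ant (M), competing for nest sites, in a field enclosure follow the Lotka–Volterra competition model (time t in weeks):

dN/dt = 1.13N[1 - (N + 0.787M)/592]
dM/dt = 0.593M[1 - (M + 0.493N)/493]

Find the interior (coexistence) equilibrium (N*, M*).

N* ≈ 333, M* ≈ 329

Setting both brackets to zero gives the nullclines N + 0.787M = 592 and 0.493N + M = 493.
Substituting M = 493 - 0.493N into the first: N(1 - 0.787·0.493) = 592 - 0.787·493.
So N* = 204/0.612 = 333, and then M* = 493 - 0.493·333 = 329.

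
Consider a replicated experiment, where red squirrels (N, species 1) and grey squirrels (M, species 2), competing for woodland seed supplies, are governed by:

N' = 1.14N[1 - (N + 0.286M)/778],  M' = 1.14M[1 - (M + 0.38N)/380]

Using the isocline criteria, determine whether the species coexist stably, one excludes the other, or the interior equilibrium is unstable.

stable coexistence

Compare the nullcline intercepts: K1/α12 = 778/0.286 = 2720 > K2 = 380; K2/α21 = 380/0.38 = 1000 > K1 = 778.
Since both inequalities hold, each species can invade when rare, so the interior equilibrium is stable.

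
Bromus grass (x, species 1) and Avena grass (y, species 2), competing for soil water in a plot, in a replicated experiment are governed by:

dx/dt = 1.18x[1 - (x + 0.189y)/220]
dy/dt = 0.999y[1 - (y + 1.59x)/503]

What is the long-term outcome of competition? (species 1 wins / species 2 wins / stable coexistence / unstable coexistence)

Compare the nullcline intercepts: K1/α12 = 220/0.189 = 1160 > K2 = 503; K2/α21 = 503/1.59 = 316 > K1 = 220.
Since both inequalities hold, each species can invade when rare, so the interior equilibrium is stable.

stable coexistence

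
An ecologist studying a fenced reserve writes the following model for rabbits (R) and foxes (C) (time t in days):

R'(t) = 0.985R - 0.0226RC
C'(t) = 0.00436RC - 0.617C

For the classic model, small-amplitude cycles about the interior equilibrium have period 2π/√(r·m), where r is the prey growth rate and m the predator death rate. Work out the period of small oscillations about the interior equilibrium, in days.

T ≈ 8.06 days

Here r = 0.985 and m = 0.617, so r·m = 0.608.
ω = √0.608 = 0.78 per day, hence T = 2π/ω ≈ 8.06 days.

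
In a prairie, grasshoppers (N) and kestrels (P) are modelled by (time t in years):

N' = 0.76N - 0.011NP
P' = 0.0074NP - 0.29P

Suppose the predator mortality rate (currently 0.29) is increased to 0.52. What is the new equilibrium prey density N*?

N* ≈ 70.3

At the interior fixed point, setting dP/dt = 0 with P > 0 fixes N* = (predator death rate)/(NP coefficient) — independent of the other coefficients.
With the change, N* = 0.52/0.0074 = 70.3; it rises from 39.2.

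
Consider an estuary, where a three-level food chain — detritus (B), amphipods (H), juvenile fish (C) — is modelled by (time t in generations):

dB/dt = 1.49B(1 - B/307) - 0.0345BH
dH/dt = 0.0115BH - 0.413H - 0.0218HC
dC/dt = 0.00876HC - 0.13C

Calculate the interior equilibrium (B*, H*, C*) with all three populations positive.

B* ≈ 202, H* ≈ 14.8, C* ≈ 87.4

From dC/dt = 0: 0.00876H* = 0.13, so H* = 14.8.
From dB/dt = 0: 1.49(1 - B*/307) = 0.0345·14.8, giving B* = 307·(1 - 0.344) = 202.
From dH/dt = 0: 0.0115·202 - 0.413 = 0.0218C*, so C* = 1.9/0.0218 = 87.4.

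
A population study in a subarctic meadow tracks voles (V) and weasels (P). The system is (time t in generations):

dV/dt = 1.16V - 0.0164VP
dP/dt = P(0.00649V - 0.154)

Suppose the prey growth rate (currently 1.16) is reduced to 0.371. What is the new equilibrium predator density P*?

P* ≈ 22.6

At the interior fixed point, setting dV/dt = 0 with V > 0 fixes P* = (prey growth rate)/(VP coefficient) — independent of the other coefficients.
With the change, P* = 0.371/0.0164 = 22.6; it falls from 70.7.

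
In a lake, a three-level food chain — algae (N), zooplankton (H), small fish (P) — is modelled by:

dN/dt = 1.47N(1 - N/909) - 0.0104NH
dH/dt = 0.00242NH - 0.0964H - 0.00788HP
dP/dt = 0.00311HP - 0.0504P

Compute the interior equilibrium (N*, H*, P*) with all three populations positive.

N* ≈ 805, H* ≈ 16.2, P* ≈ 235

From dP/dt = 0: 0.00311H* = 0.0504, so H* = 16.2.
From dN/dt = 0: 1.47(1 - N*/909) = 0.0104·16.2, giving N* = 909·(1 - 0.115) = 805.
From dH/dt = 0: 0.00242·805 - 0.0964 = 0.00788P*, so P* = 1.85/0.00788 = 235.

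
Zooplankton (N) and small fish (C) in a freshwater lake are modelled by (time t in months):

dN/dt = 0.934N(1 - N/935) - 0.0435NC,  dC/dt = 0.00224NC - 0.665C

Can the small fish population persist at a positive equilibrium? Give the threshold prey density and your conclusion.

The predator equation gives dC/dt > 0 only when N > 0.665/0.00224 = 297.
Without the predator, N → K = 935. Since 935 > 297, the predator can invade and persist.

Threshold N = 297; K > 297, so yes, the predator persists.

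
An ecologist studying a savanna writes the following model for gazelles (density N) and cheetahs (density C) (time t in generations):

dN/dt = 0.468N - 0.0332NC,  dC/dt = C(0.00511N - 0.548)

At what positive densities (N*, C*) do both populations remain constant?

N* ≈ 107, C* ≈ 14.1

Set dC/dt = 0 with C > 0: 0.00511N - 0.548 = 0, so N* = 0.548/0.00511 = 107.
Set dN/dt = 0 with N > 0: 0.468 - 0.0332C = 0, so C* = 0.468/0.0332 = 14.1.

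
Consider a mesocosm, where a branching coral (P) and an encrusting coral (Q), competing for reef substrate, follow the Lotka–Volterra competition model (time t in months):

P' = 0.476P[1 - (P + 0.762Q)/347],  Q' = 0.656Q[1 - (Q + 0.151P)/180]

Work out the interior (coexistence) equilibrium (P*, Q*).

Setting both brackets to zero gives the nullclines P + 0.762Q = 347 and 0.151P + Q = 180.
Substituting Q = 180 - 0.151P into the first: P(1 - 0.762·0.151) = 347 - 0.762·180.
So P* = 210/0.885 = 237, and then Q* = 180 - 0.151·237 = 144.

P* ≈ 237, Q* ≈ 144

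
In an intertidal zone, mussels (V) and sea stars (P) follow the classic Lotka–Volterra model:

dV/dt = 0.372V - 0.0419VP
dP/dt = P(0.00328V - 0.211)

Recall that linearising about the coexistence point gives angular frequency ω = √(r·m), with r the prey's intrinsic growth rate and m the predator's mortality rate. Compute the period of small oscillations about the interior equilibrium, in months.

T ≈ 22.4 months

Here r = 0.372 and m = 0.211, so r·m = 0.0785.
ω = √0.0785 = 0.28 per month, hence T = 2π/ω ≈ 22.4 months.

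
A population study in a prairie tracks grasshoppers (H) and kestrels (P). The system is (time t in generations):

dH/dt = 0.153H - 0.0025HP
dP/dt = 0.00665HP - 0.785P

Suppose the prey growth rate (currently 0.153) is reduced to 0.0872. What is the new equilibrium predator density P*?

At the interior fixed point, setting dH/dt = 0 with H > 0 fixes P* = (prey growth rate)/(HP coefficient) — independent of the other coefficients.
With the change, P* = 0.0872/0.0025 = 34.9; it falls from 61.2.

P* ≈ 34.9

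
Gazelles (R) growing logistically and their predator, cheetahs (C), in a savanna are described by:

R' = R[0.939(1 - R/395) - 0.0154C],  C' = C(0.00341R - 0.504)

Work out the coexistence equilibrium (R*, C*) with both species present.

From dC/dt = 0 with C > 0: 0.00341R* = 0.504, so R* = 148.
Substitute into dR/dt = 0: 0.939(1 - 148/395) = 0.0154C*.
The bracket is 0.626, giving C* = 0.588/0.0154 = 38.2.

R* ≈ 148, C* ≈ 38.2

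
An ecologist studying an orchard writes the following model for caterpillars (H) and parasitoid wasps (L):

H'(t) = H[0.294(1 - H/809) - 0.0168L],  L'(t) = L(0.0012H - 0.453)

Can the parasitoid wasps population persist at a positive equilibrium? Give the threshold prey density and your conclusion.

The predator equation gives dL/dt > 0 only when H > 0.453/0.0012 = 378.
Without the predator, H → K = 809. Since 809 > 378, the predator can invade and persist.

Threshold H = 378; K > 378, so yes, the predator persists.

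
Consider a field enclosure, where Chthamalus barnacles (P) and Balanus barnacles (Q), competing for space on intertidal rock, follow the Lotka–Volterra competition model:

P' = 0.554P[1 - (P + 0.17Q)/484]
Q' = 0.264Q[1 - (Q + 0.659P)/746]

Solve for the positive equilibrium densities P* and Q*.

P* ≈ 402, Q* ≈ 481

Setting both brackets to zero gives the nullclines P + 0.17Q = 484 and 0.659P + Q = 746.
Substituting Q = 746 - 0.659P into the first: P(1 - 0.17·0.659) = 484 - 0.17·746.
So P* = 357/0.888 = 402, and then Q* = 746 - 0.659·402 = 481.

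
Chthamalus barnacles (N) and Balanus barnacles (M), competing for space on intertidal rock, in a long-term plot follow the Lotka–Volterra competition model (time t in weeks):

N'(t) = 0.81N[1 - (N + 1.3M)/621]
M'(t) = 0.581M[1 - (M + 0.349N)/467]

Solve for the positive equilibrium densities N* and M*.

Setting both brackets to zero gives the nullclines N + 1.3M = 621 and 0.349N + M = 467.
Substituting M = 467 - 0.349N into the first: N(1 - 1.3·0.349) = 621 - 1.3·467.
So N* = 13.9/0.546 = 25.4, and then M* = 467 - 0.349·25.4 = 458.

N* ≈ 25.4, M* ≈ 458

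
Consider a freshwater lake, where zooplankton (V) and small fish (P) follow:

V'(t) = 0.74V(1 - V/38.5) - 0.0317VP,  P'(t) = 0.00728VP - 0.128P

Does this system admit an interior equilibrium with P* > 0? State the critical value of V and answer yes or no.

Threshold V = 17.6; K > 17.6, so yes, the predator persists.

The predator equation gives dP/dt > 0 only when V > 0.128/0.00728 = 17.6.
Without the predator, V → K = 38.5. Since 38.5 > 17.6, the predator can invade and persist.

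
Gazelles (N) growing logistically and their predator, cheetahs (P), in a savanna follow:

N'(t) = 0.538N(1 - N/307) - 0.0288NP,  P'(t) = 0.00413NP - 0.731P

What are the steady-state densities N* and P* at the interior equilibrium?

N* ≈ 177, P* ≈ 7.91

From dP/dt = 0 with P > 0: 0.00413N* = 0.731, so N* = 177.
Substitute into dN/dt = 0: 0.538(1 - 177/307) = 0.0288P*.
The bracket is 0.423, giving P* = 0.228/0.0288 = 7.91.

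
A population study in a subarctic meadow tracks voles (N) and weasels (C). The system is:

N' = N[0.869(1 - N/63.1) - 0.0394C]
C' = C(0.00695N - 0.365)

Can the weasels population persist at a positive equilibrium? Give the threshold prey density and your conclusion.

The predator equation gives dC/dt > 0 only when N > 0.365/0.00695 = 52.5.
Without the predator, N → K = 63.1. Since 63.1 > 52.5, the predator can invade and persist.

Threshold N = 52.5; K > 52.5, so yes, the predator persists.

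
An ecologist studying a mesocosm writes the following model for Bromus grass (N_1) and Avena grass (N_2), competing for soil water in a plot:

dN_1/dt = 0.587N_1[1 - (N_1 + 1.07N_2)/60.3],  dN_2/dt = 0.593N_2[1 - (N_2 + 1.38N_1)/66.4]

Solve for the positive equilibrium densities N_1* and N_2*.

N_1* ≈ 22.6, N_2* ≈ 35.3

Setting both brackets to zero gives the nullclines N_1 + 1.07N_2 = 60.3 and 1.38N_1 + N_2 = 66.4.
Substituting N_2 = 66.4 - 1.38N_1 into the first: N_1(1 - 1.07·1.38) = 60.3 - 1.07·66.4.
So N_1* = -10.7/-0.477 = 22.6, and then N_2* = 66.4 - 1.38·22.6 = 35.3.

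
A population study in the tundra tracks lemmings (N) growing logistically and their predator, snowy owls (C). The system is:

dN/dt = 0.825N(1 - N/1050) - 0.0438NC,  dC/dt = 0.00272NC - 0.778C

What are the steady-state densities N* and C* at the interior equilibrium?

N* ≈ 286, C* ≈ 13.7

From dC/dt = 0 with C > 0: 0.00272N* = 0.778, so N* = 286.
Substitute into dN/dt = 0: 0.825(1 - 286/1050) = 0.0438C*.
The bracket is 0.728, giving C* = 0.6/0.0438 = 13.7.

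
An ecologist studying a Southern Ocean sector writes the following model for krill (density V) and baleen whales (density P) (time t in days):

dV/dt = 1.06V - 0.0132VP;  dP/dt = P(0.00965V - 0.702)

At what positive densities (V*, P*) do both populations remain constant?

Set dP/dt = 0 with P > 0: 0.00965V - 0.702 = 0, so V* = 0.702/0.00965 = 72.7.
Set dV/dt = 0 with V > 0: 1.06 - 0.0132P = 0, so P* = 1.06/0.0132 = 80.3.

V* ≈ 72.7, P* ≈ 80.3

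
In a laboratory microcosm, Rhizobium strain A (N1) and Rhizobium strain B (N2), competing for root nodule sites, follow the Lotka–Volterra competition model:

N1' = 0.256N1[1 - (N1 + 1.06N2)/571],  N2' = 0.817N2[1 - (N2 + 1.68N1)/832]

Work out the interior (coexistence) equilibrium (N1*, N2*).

N1* ≈ 398, N2* ≈ 163

Setting both brackets to zero gives the nullclines N1 + 1.06N2 = 571 and 1.68N1 + N2 = 832.
Substituting N2 = 832 - 1.68N1 into the first: N1(1 - 1.06·1.68) = 571 - 1.06·832.
So N1* = -311/-0.781 = 398, and then N2* = 832 - 1.68·398 = 163.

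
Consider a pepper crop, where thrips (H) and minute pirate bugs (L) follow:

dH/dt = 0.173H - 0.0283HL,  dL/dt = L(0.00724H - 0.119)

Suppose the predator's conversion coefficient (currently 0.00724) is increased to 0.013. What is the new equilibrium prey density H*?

At the interior fixed point, setting dL/dt = 0 with L > 0 fixes H* = (predator death rate)/(HL coefficient) — independent of the other coefficients.
With the change, H* = 0.119/0.013 = 9.15; it falls from 16.4.

H* ≈ 9.15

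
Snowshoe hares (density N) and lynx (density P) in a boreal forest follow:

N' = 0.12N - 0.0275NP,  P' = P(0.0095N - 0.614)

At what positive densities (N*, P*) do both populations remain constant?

N* ≈ 64.6, P* ≈ 4.36

Set dP/dt = 0 with P > 0: 0.0095N - 0.614 = 0, so N* = 0.614/0.0095 = 64.6.
Set dN/dt = 0 with N > 0: 0.12 - 0.0275P = 0, so P* = 0.12/0.0275 = 4.36.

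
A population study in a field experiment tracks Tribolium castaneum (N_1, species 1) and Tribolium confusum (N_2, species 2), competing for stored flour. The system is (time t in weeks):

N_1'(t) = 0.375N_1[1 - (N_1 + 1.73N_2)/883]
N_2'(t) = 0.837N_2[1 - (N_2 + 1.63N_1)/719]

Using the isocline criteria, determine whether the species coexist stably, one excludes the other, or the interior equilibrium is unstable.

Compare the nullcline intercepts: K1/α12 = 883/1.73 = 510 < K2 = 719; K2/α21 = 719/1.63 = 441 < K1 = 883.
Since both are reversed, neither can invade when rare; the interior point is a saddle.

unstable coexistence (outcome depends on initial conditions)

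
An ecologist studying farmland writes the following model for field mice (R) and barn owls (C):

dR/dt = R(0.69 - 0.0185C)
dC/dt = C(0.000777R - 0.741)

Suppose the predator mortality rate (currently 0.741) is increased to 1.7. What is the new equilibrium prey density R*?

At the interior fixed point, setting dC/dt = 0 with C > 0 fixes R* = (predator death rate)/(RC coefficient) — independent of the other coefficients.
With the change, R* = 1.7/0.000777 = 2190; it rises from 954.

R* ≈ 2190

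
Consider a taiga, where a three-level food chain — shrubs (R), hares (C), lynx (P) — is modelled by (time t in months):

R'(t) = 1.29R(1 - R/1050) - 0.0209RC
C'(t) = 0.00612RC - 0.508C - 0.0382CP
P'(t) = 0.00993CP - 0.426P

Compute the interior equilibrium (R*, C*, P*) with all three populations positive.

From dP/dt = 0: 0.00993C* = 0.426, so C* = 42.9.
From dR/dt = 0: 1.29(1 - R*/1050) = 0.0209·42.9, giving R* = 1050·(1 - 0.695) = 320.
From dC/dt = 0: 0.00612·320 - 0.508 = 0.0382P*, so P* = 1.45/0.0382 = 38.

R* ≈ 320, C* ≈ 42.9, P* ≈ 38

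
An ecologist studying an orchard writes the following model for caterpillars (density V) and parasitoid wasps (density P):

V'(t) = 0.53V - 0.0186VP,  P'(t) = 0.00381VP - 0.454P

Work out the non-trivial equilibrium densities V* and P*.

Set dP/dt = 0 with P > 0: 0.00381V - 0.454 = 0, so V* = 0.454/0.00381 = 119.
Set dV/dt = 0 with V > 0: 0.53 - 0.0186P = 0, so P* = 0.53/0.0186 = 28.5.

V* ≈ 119, P* ≈ 28.5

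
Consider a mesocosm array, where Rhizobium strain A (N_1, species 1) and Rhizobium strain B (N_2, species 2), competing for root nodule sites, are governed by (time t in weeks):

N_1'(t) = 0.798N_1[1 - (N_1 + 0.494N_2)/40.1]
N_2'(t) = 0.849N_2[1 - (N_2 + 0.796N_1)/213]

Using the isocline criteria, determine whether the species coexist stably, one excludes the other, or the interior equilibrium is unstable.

species 2 excludes species 1

Compare the nullcline intercepts: K1/α12 = 40.1/0.494 = 81.2 < K2 = 213; K2/α21 = 213/0.796 = 268 > K1 = 40.1.
Since the inequalities point opposite ways, species 2 can invade but species 1 cannot.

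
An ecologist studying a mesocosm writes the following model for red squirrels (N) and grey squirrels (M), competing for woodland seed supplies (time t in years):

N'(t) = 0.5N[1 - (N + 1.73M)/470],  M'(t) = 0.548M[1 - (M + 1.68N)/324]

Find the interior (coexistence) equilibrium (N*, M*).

Setting both brackets to zero gives the nullclines N + 1.73M = 470 and 1.68N + M = 324.
Substituting M = 324 - 1.68N into the first: N(1 - 1.73·1.68) = 470 - 1.73·324.
So N* = -90.5/-1.91 = 47.5, and then M* = 324 - 1.68·47.5 = 244.

N* ≈ 47.5, M* ≈ 244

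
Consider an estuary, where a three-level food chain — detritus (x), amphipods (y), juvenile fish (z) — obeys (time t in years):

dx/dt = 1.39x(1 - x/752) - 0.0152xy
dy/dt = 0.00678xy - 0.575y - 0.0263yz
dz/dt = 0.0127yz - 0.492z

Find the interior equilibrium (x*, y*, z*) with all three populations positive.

x* ≈ 433, y* ≈ 38.7, z* ≈ 89.9

From dz/dt = 0: 0.0127y* = 0.492, so y* = 38.7.
From dx/dt = 0: 1.39(1 - x*/752) = 0.0152·38.7, giving x* = 752·(1 - 0.424) = 433.
From dy/dt = 0: 0.00678·433 - 0.575 = 0.0263z*, so z* = 2.36/0.0263 = 89.9.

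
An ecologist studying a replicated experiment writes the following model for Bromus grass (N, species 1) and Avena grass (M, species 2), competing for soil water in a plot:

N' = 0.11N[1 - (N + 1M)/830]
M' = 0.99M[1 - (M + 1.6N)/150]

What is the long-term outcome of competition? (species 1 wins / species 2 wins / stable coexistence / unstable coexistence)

Compare the nullcline intercepts: K1/α12 = 830/1 = 830 > K2 = 150; K2/α21 = 150/1.6 = 93.8 < K1 = 830.
Since the inequalities point opposite ways, species 1 can invade but species 2 cannot.

species 1 excludes species 2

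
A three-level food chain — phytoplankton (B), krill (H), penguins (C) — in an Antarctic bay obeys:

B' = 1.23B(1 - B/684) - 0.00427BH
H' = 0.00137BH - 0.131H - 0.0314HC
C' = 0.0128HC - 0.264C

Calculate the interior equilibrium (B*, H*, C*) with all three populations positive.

From dC/dt = 0: 0.0128H* = 0.264, so H* = 20.6.
From dB/dt = 0: 1.23(1 - B*/684) = 0.00427·20.6, giving B* = 684·(1 - 0.0716) = 635.
From dH/dt = 0: 0.00137·635 - 0.131 = 0.0314C*, so C* = 0.739/0.0314 = 23.5.

B* ≈ 635, H* ≈ 20.6, C* ≈ 23.5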